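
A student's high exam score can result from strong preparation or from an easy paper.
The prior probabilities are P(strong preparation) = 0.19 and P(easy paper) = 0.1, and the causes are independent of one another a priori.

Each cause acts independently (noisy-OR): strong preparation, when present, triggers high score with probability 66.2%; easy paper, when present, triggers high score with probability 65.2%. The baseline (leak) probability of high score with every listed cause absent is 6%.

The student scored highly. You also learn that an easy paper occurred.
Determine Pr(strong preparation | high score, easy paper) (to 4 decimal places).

Under noisy-OR, P(high score | causes) = 1 − (1−0.06)·∏(1−qᵢ) over the active causes.
Numerator (weight on configurations with strong preparation): 0.889433·0.19 = 0.168992
Normalizer over all consistent configurations: 0.67288·0.81 + 0.889433·0.19 = 0.714025
Posterior = 0.168992 / 0.714025 ≈ 0.2367

Pr(strong preparation | high score, easy paper) ≈ 0.2367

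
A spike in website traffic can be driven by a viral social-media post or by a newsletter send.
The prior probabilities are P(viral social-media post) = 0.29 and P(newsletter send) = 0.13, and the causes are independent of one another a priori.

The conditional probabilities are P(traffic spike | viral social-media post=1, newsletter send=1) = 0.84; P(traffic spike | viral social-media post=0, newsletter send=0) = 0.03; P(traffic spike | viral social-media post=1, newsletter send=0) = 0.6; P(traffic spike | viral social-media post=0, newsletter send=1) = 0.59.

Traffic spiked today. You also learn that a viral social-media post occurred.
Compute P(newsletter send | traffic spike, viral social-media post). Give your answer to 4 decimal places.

P(newsletter send | traffic spike, viral social-media post) ≈ 0.1730

Weight on newsletter send=true, given the evidence: 0.84×0.13 = 0.109200
Normalizer over all consistent configurations: 0.6×0.87 + 0.84×0.13 = 0.631200
P(newsletter send | traffic spike, viral social-media post) = 0.109200/0.631200 ≈ 0.1730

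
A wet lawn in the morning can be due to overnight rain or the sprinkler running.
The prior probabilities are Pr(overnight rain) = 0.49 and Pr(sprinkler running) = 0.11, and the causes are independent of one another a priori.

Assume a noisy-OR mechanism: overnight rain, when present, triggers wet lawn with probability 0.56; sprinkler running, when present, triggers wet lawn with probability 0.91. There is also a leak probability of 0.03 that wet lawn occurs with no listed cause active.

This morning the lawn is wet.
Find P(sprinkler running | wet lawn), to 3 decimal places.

P(sprinkler running | wet lawn) ≈ 0.281

Under noisy-OR, P(wet lawn | causes) = 1 − (1−0.03)·∏(1−qᵢ) over the active causes.
P(wet lawn) = 0.03·0.51·0.89 + 0.9127·0.51·0.11 + 0.5732·0.49·0.89 + 0.961588·0.49·0.11 = 0.013617 + 0.051202 + 0.249973 + 0.051830 = 0.366622
Of this, 0.103032 comes from 0.051202 + 0.051830 (the sprinkler running=true cases).
P(sprinkler running | wet lawn) = 0.103032 / 0.366622 ≈ 0.281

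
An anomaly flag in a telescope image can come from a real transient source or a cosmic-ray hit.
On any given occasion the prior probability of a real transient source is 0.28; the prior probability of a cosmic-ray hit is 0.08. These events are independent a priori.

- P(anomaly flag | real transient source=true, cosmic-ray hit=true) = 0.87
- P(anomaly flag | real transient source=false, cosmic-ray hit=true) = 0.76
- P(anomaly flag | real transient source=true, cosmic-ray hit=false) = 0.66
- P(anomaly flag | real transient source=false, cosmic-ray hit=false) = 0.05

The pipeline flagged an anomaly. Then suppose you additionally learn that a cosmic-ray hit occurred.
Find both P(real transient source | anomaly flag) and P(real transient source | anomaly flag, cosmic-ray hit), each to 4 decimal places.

P(real transient source | anomaly flag) ≈ 0.7114; P(real transient source | anomaly flag, cosmic-ray hit) ≈ 0.3080

P(anomaly flag) = 0.05·0.72·0.92 + 0.76·0.72·0.08 + 0.66·0.28·0.92 + 0.87·0.28·0.08 = 0.033120 + 0.043776 + 0.170016 + 0.019488 = 0.266400
The real transient source-present share is 0.170016 + 0.019488 = 0.189504.
Hence the posterior is 0.189504/0.266400 ≈ 0.7114.

Now condition on the additional information:
P(anomaly flag | cosmic-ray hit) = 0.76×0.72 + 0.87×0.28 = 0.547200 + 0.243600 = 0.790800
Restricting to configurations with real transient source present: 0.87×0.28 = 0.243600.
So P(real transient source | anomaly flag, cosmic-ray hit) = 0.243600/0.790800 ≈ 0.3080.
This is intercausal reasoning (explaining away): once cosmic-ray hit accounts for the anomaly flag, real transient source becomes less likely.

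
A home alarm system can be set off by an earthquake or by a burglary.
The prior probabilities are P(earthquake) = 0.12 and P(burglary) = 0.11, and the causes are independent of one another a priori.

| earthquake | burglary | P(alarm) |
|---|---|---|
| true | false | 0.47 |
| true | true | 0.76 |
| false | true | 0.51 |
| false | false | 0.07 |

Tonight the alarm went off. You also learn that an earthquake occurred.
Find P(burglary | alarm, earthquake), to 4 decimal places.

P(burglary | alarm, earthquake) ≈ 0.1666

P(alarm | earthquake) = 0.47*0.89 + 0.76*0.11 = 0.418300 + 0.083600 = 0.501900
Of this, 0.083600 comes from 0.76*0.11 (the burglary=true cases).
Hence the posterior is 0.083600/0.501900 ≈ 0.1666.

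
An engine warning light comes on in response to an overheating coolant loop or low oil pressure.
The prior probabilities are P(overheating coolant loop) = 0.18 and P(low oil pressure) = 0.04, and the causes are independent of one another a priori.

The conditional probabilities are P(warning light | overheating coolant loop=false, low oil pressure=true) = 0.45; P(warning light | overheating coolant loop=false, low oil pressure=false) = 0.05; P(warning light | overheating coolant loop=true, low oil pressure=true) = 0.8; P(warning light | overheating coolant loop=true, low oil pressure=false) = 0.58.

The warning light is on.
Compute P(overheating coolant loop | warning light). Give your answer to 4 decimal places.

Weight on overheating coolant loop=true, given the evidence: 0.100224 + 0.005760 = 0.105984
Denominator P(warning light): 0.05×0.82×0.96 + 0.45×0.82×0.04 + 0.58×0.18×0.96 + 0.8×0.18×0.04 = 0.160104
Posterior = 0.105984 / 0.160104 ≈ 0.6620

P(overheating coolant loop | warning light) ≈ 0.6620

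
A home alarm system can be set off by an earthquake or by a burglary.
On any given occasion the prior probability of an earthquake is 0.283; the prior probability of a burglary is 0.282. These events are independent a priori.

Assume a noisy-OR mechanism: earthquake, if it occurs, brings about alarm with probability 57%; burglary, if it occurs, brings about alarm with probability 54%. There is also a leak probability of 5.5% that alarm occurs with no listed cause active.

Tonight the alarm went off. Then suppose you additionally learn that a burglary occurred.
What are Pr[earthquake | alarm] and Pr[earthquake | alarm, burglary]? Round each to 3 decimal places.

Pr[earthquake | alarm] ≈ 0.565; Pr[earthquake | alarm, burglary] ≈ 0.362

Under noisy-OR, P(alarm | causes) = 1 − (1−0.055)·∏(1−qᵢ) over the active causes.
Numerator (weight on configurations with earthquake): 0.120626 + 0.064889 = 0.185515
Normalizer over all consistent configurations: 0.055×0.717×0.718 + 0.5653×0.717×0.282 + 0.59365×0.283×0.718 + 0.813079×0.283×0.282 = 0.328129
Posterior = 0.185515 / 0.328129 ≈ 0.565

With the extra evidence:
Weight on earthquake=true, given the evidence: 0.813079×0.283 = 0.230101
Normalizer over all consistent configurations: 0.5653×0.717 + 0.813079×0.283 = 0.635421
Posterior = 0.230101 / 0.635421 ≈ 0.362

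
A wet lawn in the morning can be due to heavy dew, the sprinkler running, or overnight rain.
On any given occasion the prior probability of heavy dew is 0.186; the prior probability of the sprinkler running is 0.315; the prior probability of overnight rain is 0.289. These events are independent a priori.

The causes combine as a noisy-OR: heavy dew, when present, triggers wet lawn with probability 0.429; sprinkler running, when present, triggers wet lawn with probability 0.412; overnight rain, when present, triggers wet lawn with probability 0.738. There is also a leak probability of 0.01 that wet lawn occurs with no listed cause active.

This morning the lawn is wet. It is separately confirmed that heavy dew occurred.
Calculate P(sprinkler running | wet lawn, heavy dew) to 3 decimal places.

Under noisy-OR, P(wet lawn | causes) = 1 − (1−0.01)·∏(1−qᵢ) over the active causes.
P(wet lawn | heavy dew) = 0.43471×0.685×0.711 + 0.851894×0.685×0.289 + 0.667609×0.315×0.711 + 0.912914×0.315×0.289 = 0.211719 + 0.168645 + 0.149521 + 0.083107 = 0.612992
Of this, 0.232628 comes from 0.149521 + 0.083107 (the sprinkler running=true cases).
So P(sprinkler running | wet lawn, heavy dew) = 0.232628/0.612992 ≈ 0.379.

P(sprinkler running | wet lawn, heavy dew) ≈ 0.379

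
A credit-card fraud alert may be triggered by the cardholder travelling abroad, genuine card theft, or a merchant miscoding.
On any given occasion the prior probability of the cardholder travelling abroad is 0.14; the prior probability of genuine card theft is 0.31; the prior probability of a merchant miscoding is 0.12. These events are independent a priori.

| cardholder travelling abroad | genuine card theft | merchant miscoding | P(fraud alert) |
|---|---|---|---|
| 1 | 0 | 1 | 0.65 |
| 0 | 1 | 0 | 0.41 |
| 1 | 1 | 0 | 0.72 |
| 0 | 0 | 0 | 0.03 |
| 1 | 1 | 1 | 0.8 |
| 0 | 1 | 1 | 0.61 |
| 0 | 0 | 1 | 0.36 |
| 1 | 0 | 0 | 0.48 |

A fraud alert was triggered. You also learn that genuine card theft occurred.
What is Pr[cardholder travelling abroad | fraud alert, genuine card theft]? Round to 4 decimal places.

P(fraud alert | genuine card theft) = 0.41×0.86×0.88 + 0.61×0.86×0.12 + 0.72×0.14×0.88 + 0.8×0.14×0.12 = 0.310288 + 0.062952 + 0.088704 + 0.013440 = 0.475384
The cardholder travelling abroad-present share is 0.088704 + 0.013440 = 0.102144.
So P(cardholder travelling abroad | fraud alert, genuine card theft) = 0.102144/0.475384 ≈ 0.2149.

Pr[cardholder travelling abroad | fraud alert, genuine card theft] ≈ 0.2149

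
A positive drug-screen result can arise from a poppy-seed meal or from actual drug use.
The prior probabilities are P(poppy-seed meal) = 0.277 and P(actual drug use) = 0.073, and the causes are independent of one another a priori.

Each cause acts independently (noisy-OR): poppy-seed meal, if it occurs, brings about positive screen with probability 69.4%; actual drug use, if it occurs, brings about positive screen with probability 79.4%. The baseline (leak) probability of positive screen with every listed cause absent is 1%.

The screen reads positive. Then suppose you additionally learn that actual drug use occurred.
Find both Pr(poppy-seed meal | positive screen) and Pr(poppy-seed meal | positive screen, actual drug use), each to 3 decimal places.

Pr(poppy-seed meal | positive screen) ≈ 0.802; Pr(poppy-seed meal | positive screen, actual drug use) ≈ 0.311

Under noisy-OR, P(positive screen | causes) = 1 − (1−0.01)·∏(1−qᵢ) over the active causes.
Numerator (weight on configurations with poppy-seed meal): 0.178990 + 0.018959 = 0.197949
Normalizer over all consistent configurations: 0.01·0.723·0.927 + 0.79606·0.723·0.073 + 0.69706·0.277·0.927 + 0.937594·0.277·0.073 = 0.246666
Posterior = 0.197949 / 0.246666 ≈ 0.802

With the extra evidence:
Weight on poppy-seed meal=true, given the evidence: 0.937594×0.277 = 0.259714
Normalizer over all consistent configurations: 0.79606×0.723 + 0.937594×0.277 = 0.835265
Posterior = 0.259714 / 0.835265 ≈ 0.311
— actual drug use explains away the evidence for poppy-seed meal.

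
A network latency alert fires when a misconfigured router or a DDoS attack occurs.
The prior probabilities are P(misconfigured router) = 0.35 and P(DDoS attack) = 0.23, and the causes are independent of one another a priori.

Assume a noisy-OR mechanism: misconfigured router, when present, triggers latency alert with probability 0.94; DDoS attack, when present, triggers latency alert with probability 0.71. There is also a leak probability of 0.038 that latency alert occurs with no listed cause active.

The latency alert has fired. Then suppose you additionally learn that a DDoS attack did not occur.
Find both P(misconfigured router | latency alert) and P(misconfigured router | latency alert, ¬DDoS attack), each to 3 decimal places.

P(misconfigured router | latency alert) ≈ 0.724; P(misconfigured router | latency alert, ¬DDoS attack) ≈ 0.930

Under noisy-OR, P(latency alert | causes) = 1 − (1−0.038)·∏(1−qᵢ) over the active causes.
P(latency alert) = 0.038·0.65·0.77 + 0.72102·0.65·0.23 + 0.94228·0.35·0.77 + 0.983261·0.35·0.23 = 0.019019 + 0.107792 + 0.253944 + 0.079153 = 0.459908
Restricting to configurations with misconfigured router present: 0.253944 + 0.079153 = 0.333097.
Hence the posterior is 0.333097/0.459908 ≈ 0.724.

With the extra evidence:
P(latency alert | ¬DDoS attack) = 0.038*0.65 + 0.94228*0.35 = 0.024700 + 0.329798 = 0.354498
Restricting to configurations with misconfigured router present: 0.94228*0.35 = 0.329798.
Hence the posterior is 0.329798/0.354498 ≈ 0.930.
Ruling out DDoS attack raises the posterior on misconfigured router — the flip side of explaining away.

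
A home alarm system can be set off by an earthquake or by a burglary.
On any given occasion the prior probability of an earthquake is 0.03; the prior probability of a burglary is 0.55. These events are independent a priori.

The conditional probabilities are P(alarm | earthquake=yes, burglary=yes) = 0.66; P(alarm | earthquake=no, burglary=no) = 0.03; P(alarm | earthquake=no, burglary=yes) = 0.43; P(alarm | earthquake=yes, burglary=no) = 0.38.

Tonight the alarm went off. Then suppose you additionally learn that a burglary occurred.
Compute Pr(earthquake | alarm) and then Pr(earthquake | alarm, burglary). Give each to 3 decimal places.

Pr(earthquake | alarm) ≈ 0.062; Pr(earthquake | alarm, burglary) ≈ 0.045

Enumerate the 4 (earthquake, burglary) configurations and weight by the priors:
  P(alarm) = 0.03·0.97·0.45 + 0.43·0.97·0.55 + 0.38·0.03·0.45 + 0.66·0.03·0.55
        = 0.013095 + 0.229405 + 0.005130 + 0.010890 = 0.258520
Configurations with earthquake contribute 0.016020, so
  P(earthquake | alarm) = 0.016020 / 0.258520 ≈ 0.062

Now condition on the additional information:
P(alarm | burglary) = 0.43*0.97 + 0.66*0.03 = 0.417100 + 0.019800 = 0.436900
Of this, 0.019800 comes from 0.66*0.03 (the earthquake=true cases).
So P(earthquake | alarm, burglary) = 0.019800/0.436900 ≈ 0.045.
This is intercausal reasoning (explaining away): once burglary accounts for the alarm, earthquake becomes less likely.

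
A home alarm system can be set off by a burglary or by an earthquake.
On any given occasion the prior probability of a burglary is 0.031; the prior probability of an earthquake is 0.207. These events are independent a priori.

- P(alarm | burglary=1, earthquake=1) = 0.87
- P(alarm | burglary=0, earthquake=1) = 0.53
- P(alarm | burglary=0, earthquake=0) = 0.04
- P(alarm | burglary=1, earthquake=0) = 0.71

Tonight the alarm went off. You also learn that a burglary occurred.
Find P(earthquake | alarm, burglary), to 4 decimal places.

P(earthquake | alarm, burglary) ≈ 0.2423

By total probability over both values of earthquake:
  P(alarm | burglary) = 0.71×0.793 + 0.87×0.207
        = 0.563030 + 0.180090 = 0.743120
Configurations with earthquake contribute 0.180090, so
  P(earthquake | alarm, burglary) = 0.180090 / 0.743120 ≈ 0.2423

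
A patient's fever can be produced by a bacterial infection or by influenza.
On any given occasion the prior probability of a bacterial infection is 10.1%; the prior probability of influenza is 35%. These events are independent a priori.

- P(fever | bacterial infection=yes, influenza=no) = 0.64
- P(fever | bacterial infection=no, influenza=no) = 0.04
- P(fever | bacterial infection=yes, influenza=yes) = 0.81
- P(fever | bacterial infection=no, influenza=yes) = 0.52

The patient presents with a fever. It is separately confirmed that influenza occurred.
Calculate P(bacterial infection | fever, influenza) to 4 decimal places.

Enumerate both values of bacterial infection and weight by the priors:
  P(fever | influenza) = 0.52·0.899 + 0.81·0.101
        = 0.467480 + 0.081810 = 0.549290
Keeping only the bacterial infection-present terms gives 0.081810, so
  P(bacterial infection | fever, influenza) = 0.081810 / 0.549290 ≈ 0.1489

P(bacterial infection | fever, influenza) ≈ 0.1489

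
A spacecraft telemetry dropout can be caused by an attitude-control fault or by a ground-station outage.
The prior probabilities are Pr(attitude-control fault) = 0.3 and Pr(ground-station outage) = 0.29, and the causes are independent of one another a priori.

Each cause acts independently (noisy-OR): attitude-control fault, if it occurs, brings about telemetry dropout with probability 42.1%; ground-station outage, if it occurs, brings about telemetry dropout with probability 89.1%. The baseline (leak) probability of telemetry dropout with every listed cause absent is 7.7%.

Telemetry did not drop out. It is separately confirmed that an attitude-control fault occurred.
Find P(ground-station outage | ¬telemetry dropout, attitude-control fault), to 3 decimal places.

P(ground-station outage | ¬telemetry dropout, attitude-control fault) ≈ 0.043

Under noisy-OR, P(telemetry dropout | causes) = 1 − (1−0.077)·∏(1−qᵢ) over the active causes.
By total probability over both values of ground-station outage:
  P(¬telemetry dropout | attitude-control fault) = 0.534417×0.71 + 0.058251×0.29
        = 0.379436 + 0.016893 = 0.396329
Keeping only the ground-station outage-present terms gives 0.016893, so
  P(ground-station outage | ¬telemetry dropout, attitude-control fault) = 0.016893 / 0.396329 ≈ 0.043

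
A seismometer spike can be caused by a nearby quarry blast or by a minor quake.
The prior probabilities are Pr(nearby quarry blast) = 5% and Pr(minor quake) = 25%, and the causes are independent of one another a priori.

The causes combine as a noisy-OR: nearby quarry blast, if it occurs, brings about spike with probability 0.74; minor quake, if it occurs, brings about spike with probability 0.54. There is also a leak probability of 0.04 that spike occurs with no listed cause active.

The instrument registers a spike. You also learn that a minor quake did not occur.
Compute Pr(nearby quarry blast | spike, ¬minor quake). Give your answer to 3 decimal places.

Pr(nearby quarry blast | spike, ¬minor quake) ≈ 0.497

Under noisy-OR, P(spike | causes) = 1 − (1−0.04)·∏(1−qᵢ) over the active causes.
P(spike | ¬minor quake) = 0.04*0.95 + 0.7504*0.05 = 0.038000 + 0.037520 = 0.075520
Of this, 0.037520 comes from 0.7504*0.05 (the nearby quarry blast=true cases).
Hence the posterior is 0.037520/0.075520 ≈ 0.497.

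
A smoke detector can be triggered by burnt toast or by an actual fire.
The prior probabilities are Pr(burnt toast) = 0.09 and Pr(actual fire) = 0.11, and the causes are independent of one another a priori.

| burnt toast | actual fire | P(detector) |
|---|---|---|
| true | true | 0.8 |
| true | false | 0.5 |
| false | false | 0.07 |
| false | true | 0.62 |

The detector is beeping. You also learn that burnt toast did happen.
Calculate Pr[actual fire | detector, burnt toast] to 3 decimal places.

Enumerate both values of actual fire and weight by the priors:
  P(detector | burnt toast) = 0.5*0.89 + 0.8*0.11
        = 0.445000 + 0.088000 = 0.533000
Configurations with actual fire contribute 0.088000, so
  P(actual fire | detector, burnt toast) = 0.088000 / 0.533000 ≈ 0.165

Pr[actual fire | detector, burnt toast] ≈ 0.165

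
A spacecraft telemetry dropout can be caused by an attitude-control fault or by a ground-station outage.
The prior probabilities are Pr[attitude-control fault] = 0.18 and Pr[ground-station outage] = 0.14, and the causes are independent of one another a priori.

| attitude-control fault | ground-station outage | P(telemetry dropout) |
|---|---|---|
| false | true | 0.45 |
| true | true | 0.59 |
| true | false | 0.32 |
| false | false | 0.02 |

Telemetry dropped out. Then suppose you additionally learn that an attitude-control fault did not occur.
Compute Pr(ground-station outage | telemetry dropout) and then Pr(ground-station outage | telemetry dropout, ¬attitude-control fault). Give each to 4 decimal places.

P(telemetry dropout) = 0.02·0.82·0.86 + 0.45·0.82·0.14 + 0.32·0.18·0.86 + 0.59·0.18·0.14 = 0.014104 + 0.051660 + 0.049536 + 0.014868 = 0.130168
The ground-station outage-present share is 0.051660 + 0.014868 = 0.066528.
Hence the posterior is 0.066528/0.130168 ≈ 0.5111.

With the extra evidence:
Enumerate both values of ground-station outage and weight by the priors:
  P(telemetry dropout | ¬attitude-control fault) = 0.02·0.86 + 0.45·0.14
        = 0.017200 + 0.063000 = 0.080200
Keeping only the ground-station outage-present terms gives 0.063000, so
  P(ground-station outage | telemetry dropout, ¬attitude-control fault) = 0.063000 / 0.080200 ≈ 0.7855
With attitude-control fault excluded, ground-station outage must carry more of the explanatory weight for the telemetry dropout.

Pr(ground-station outage | telemetry dropout) ≈ 0.5111; Pr(ground-station outage | telemetry dropout, ¬attitude-control fault) ≈ 0.7855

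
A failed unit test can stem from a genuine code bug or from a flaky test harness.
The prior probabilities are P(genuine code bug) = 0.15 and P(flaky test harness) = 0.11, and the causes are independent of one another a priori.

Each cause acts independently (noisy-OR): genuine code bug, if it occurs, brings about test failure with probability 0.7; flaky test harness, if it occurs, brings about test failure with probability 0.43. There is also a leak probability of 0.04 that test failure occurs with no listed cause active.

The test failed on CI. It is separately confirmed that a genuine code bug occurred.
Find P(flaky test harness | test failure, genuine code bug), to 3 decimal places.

Under noisy-OR, P(test failure | causes) = 1 − (1−0.04)·∏(1−qᵢ) over the active causes.
For the numerator, keep only flaky test harness=true terms: 0.83584*0.11 = 0.091942
The normalizing constant is 0.712*0.89 + 0.83584*0.11 = 0.725622
Posterior = 0.091942 / 0.725622 ≈ 0.127

P(flaky test harness | test failure, genuine code bug) ≈ 0.127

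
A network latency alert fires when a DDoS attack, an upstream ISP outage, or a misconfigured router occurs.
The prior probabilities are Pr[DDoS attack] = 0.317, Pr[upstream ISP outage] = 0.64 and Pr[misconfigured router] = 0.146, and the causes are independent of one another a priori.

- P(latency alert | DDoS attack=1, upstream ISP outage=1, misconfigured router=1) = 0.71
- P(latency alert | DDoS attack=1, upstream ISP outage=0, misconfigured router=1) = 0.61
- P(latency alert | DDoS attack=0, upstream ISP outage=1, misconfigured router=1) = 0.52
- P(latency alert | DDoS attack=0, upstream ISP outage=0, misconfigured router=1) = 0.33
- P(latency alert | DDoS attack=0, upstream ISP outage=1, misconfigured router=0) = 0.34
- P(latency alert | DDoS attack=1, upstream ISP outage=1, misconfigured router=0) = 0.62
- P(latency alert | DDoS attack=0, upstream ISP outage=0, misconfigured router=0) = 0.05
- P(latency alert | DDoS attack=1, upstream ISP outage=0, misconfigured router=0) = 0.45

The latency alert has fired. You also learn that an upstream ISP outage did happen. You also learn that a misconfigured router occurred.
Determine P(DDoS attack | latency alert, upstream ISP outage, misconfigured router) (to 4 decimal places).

P(latency alert | upstream ISP outage, misconfigured router) = 0.52·0.683 + 0.71·0.317 = 0.355160 + 0.225070 = 0.580230
Of this, 0.225070 comes from 0.71·0.317 (the DDoS attack=true cases).
Hence the posterior is 0.225070/0.580230 ≈ 0.3879.

P(DDoS attack | latency alert, upstream ISP outage, misconfigured router) ≈ 0.3879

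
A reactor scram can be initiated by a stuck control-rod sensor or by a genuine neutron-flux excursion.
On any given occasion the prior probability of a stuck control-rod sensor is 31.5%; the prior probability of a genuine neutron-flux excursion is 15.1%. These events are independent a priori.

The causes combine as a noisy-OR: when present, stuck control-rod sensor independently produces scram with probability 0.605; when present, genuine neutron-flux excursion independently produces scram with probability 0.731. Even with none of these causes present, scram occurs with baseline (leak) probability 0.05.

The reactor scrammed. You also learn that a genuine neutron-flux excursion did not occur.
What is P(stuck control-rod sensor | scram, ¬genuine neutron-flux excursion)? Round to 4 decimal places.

Under noisy-OR, P(scram | causes) = 1 − (1−0.05)·∏(1−qᵢ) over the active causes.
P(scram | ¬genuine neutron-flux excursion) = 0.05×0.685 + 0.62475×0.315 = 0.034250 + 0.196796 = 0.231046
The stuck control-rod sensor-present share is 0.62475×0.315 = 0.196796.
So P(stuck control-rod sensor | scram, ¬genuine neutron-flux excursion) = 0.196796/0.231046 ≈ 0.8518.

P(stuck control-rod sensor | scram, ¬genuine neutron-flux excursion) ≈ 0.8518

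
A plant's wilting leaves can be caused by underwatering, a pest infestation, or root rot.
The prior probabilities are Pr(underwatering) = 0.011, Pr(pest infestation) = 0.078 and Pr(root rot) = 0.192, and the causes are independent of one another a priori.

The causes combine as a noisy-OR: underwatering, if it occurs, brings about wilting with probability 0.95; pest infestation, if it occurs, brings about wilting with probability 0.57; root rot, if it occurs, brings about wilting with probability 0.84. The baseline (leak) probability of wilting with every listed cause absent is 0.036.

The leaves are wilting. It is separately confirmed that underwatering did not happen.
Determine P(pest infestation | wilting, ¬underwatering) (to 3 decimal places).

Under noisy-OR, P(wilting | causes) = 1 − (1−0.036)·∏(1−qᵢ) over the active causes.
P(wilting | ¬underwatering) = 0.036*0.922*0.808 + 0.84576*0.922*0.192 + 0.58548*0.078*0.808 + 0.933677*0.078*0.192 = 0.026819 + 0.149720 + 0.036899 + 0.013983 = 0.227421
Restricting to configurations with pest infestation present: 0.036899 + 0.013983 = 0.050882.
Hence the posterior is 0.050882/0.227421 ≈ 0.224.

P(pest infestation | wilting, ¬underwatering) ≈ 0.224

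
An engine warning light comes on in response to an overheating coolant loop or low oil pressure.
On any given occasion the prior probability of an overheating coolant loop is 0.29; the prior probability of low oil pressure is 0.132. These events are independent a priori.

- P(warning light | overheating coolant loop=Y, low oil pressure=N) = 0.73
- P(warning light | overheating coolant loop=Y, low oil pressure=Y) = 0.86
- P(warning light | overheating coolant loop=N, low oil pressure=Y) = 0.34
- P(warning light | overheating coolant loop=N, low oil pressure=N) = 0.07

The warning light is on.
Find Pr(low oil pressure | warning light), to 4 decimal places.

Weight on low oil pressure=true, given the evidence: 0.031865 + 0.032921 = 0.064786
The normalizing constant is 0.07*0.71*0.868 + 0.34*0.71*0.132 + 0.73*0.29*0.868 + 0.86*0.29*0.132 = 0.291682
Posterior = 0.064786 / 0.291682 ≈ 0.2221

Pr(low oil pressure | warning light) ≈ 0.2221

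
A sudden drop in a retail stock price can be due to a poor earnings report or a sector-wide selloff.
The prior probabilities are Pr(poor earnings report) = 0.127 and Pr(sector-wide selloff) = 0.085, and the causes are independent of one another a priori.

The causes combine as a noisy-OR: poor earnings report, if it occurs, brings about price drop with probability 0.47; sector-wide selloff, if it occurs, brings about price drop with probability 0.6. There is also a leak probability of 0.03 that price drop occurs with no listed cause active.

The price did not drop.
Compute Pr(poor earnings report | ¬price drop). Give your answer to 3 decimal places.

Pr(poor earnings report | ¬price drop) ≈ 0.072

Under noisy-OR, P(price drop | causes) = 1 − (1−0.03)·∏(1−qᵢ) over the active causes.
By total probability over the 4 (poor earnings report, sector-wide selloff) configurations:
  P(¬price drop) = 0.97×0.873×0.915 + 0.388×0.873×0.085 + 0.5141×0.127×0.915 + 0.20564×0.127×0.085
        = 0.774831 + 0.028792 + 0.059741 + 0.002220 = 0.865584
The terms with poor earnings report present sum to 0.061961, so
  P(poor earnings report | ¬price drop) = 0.061961 / 0.865584 ≈ 0.072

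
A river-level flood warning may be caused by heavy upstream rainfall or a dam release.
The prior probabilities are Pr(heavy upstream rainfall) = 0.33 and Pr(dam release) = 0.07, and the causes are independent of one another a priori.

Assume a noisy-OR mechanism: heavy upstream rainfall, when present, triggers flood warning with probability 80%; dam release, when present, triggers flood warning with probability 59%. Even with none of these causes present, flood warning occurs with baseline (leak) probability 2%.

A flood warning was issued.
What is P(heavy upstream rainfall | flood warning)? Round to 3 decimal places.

Under noisy-OR, P(flood warning | causes) = 1 − (1−0.02)·∏(1−qᵢ) over the active causes.
P(flood warning) = 0.02×0.67×0.93 + 0.5982×0.67×0.07 + 0.804×0.33×0.93 + 0.91964×0.33×0.07 = 0.012462 + 0.028056 + 0.246748 + 0.021244 = 0.308510
Restricting to configurations with heavy upstream rainfall present: 0.246748 + 0.021244 = 0.267992.
P(heavy upstream rainfall | flood warning) = 0.267992 / 0.308510 ≈ 0.869

P(heavy upstream rainfall | flood warning) ≈ 0.869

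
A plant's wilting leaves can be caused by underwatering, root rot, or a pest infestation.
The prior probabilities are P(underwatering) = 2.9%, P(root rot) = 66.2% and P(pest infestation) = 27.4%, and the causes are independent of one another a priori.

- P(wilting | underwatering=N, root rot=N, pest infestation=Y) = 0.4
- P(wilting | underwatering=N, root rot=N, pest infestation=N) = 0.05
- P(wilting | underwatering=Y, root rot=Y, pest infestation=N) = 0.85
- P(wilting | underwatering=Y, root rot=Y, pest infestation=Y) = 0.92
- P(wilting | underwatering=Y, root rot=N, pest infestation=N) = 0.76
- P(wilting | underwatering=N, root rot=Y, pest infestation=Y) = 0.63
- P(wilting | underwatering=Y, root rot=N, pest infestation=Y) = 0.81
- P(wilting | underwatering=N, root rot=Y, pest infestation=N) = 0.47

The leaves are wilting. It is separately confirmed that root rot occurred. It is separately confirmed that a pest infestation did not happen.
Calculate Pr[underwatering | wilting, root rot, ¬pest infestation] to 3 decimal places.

For the numerator, keep only underwatering=true terms: 0.85·0.029 = 0.024650
Denominator P(wilting | root rot, ¬pest infestation): 0.47·0.971 + 0.85·0.029 = 0.481020
Posterior = 0.024650 / 0.481020 ≈ 0.051

Pr[underwatering | wilting, root rot, ¬pest infestation] ≈ 0.051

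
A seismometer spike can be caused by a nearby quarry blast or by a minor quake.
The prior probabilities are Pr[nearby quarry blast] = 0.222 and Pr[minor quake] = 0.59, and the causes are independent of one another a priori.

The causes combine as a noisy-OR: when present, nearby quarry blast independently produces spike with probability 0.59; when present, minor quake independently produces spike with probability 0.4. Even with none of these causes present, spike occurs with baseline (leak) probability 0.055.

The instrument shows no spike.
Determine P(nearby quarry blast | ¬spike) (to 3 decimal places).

P(nearby quarry blast | ¬spike) ≈ 0.105

Under noisy-OR, P(spike | causes) = 1 − (1−0.055)·∏(1−qᵢ) over the active causes.
By total probability over the 4 (nearby quarry blast, minor quake) configurations:
  P(¬spike) = 0.945·0.778·0.41 + 0.567·0.778·0.59 + 0.38745·0.222·0.41 + 0.23247·0.222·0.59
        = 0.301436 + 0.260264 + 0.035266 + 0.030449 = 0.627415
The terms with nearby quarry blast present sum to 0.065715, so
  P(nearby quarry blast | ¬spike) = 0.065715 / 0.627415 ≈ 0.105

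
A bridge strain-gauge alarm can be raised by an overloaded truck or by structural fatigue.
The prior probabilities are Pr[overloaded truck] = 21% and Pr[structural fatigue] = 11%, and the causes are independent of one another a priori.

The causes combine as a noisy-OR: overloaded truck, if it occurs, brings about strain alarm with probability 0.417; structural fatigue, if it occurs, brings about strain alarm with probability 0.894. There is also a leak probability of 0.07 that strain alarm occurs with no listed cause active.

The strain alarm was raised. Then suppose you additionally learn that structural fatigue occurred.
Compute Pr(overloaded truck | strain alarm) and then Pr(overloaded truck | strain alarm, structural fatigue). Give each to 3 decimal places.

Under noisy-OR, P(strain alarm | causes) = 1 − (1−0.07)·∏(1−qᵢ) over the active causes.
P(strain alarm) = 0.07·0.79·0.89 + 0.90142·0.79·0.11 + 0.45781·0.21·0.89 + 0.942528·0.21·0.11 = 0.049217 + 0.078333 + 0.085565 + 0.021772 = 0.234887
Restricting to configurations with overloaded truck present: 0.085565 + 0.021772 = 0.107337.
P(overloaded truck | strain alarm) = 0.107337 / 0.234887 ≈ 0.457

Now condition on the additional information:
P(strain alarm | structural fatigue) = 0.90142*0.79 + 0.942528*0.21 = 0.712122 + 0.197931 = 0.910053
Of this, 0.197931 comes from 0.942528*0.21 (the overloaded truck=true cases).
P(overloaded truck | strain alarm, structural fatigue) = 0.197931 / 0.910053 ≈ 0.217
The drop from 0.457 to 0.217 is the explaining-away (discounting) effect.

Pr(overloaded truck | strain alarm) ≈ 0.457; Pr(overloaded truck | strain alarm, structural fatigue) ≈ 0.217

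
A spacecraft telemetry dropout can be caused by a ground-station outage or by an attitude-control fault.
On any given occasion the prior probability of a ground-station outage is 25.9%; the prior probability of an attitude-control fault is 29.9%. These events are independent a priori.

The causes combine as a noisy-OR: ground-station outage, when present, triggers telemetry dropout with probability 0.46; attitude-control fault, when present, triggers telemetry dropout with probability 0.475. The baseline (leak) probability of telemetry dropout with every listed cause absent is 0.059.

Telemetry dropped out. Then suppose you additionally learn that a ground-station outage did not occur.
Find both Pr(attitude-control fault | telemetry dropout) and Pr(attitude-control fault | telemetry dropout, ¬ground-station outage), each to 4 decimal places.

Under noisy-OR, P(telemetry dropout | causes) = 1 − (1−0.059)·∏(1−qᵢ) over the active causes.
For the numerator, keep only attitude-control fault=true terms: 0.112103 + 0.056782 = 0.168885
Denominator P(telemetry dropout): 0.059·0.741·0.701 + 0.505975·0.741·0.299 + 0.49186·0.259·0.701 + 0.733227·0.259·0.299 = 0.288834
Posterior = 0.168885 / 0.288834 ≈ 0.5847

Now condition on the additional information:
P(telemetry dropout | ¬ground-station outage) = 0.059*0.701 + 0.505975*0.299 = 0.041359 + 0.151287 = 0.192646
Of this, 0.151287 comes from 0.505975*0.299 (the attitude-control fault=true cases).
Hence the posterior is 0.151287/0.192646 ≈ 0.7853.

Pr(attitude-control fault | telemetry dropout) ≈ 0.5847; Pr(attitude-control fault | telemetry dropout, ¬ground-station outage) ≈ 0.7853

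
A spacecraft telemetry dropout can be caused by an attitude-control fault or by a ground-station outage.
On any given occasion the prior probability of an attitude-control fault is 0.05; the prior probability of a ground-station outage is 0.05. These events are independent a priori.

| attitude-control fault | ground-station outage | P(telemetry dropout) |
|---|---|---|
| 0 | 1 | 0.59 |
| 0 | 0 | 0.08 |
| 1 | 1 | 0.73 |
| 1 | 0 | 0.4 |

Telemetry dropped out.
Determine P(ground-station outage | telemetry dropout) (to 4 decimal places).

Sum P(telemetry dropout|·) weighted by the priors over the 4 (attitude-control fault, ground-station outage) configurations:
  P(telemetry dropout) = 0.08×0.95×0.95 + 0.59×0.95×0.05 + 0.4×0.05×0.95 + 0.73×0.05×0.05
        = 0.072200 + 0.028025 + 0.019000 + 0.001825 = 0.121050
Keeping only the ground-station outage-present terms gives 0.029850, so
  P(ground-station outage | telemetry dropout) = 0.029850 / 0.121050 ≈ 0.2466

P(ground-station outage | telemetry dropout) ≈ 0.2466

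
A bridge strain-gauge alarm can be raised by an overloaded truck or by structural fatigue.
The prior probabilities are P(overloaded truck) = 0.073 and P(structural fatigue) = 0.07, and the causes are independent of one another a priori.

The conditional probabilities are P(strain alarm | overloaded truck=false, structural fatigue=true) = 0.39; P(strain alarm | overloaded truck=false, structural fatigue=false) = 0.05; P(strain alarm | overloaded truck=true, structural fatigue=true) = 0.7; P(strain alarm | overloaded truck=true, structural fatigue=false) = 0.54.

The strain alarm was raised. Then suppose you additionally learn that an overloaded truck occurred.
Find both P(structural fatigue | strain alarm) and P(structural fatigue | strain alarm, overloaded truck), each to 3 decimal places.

P(structural fatigue | strain alarm) ≈ 0.266; P(structural fatigue | strain alarm, overloaded truck) ≈ 0.089

Sum P(strain alarm|·) weighted by the priors over the 4 (overloaded truck, structural fatigue) configurations:
  P(strain alarm) = 0.05*0.927*0.93 + 0.39*0.927*0.07 + 0.54*0.073*0.93 + 0.7*0.073*0.07
        = 0.043106 + 0.025307 + 0.036661 + 0.003577 = 0.108651
The terms with structural fatigue present sum to 0.028884, so
  P(structural fatigue | strain alarm) = 0.028884 / 0.108651 ≈ 0.266

With the extra evidence:
Sum P(strain alarm|·) weighted by the priors over both values of structural fatigue:
  P(strain alarm | overloaded truck) = 0.54·0.93 + 0.7·0.07
        = 0.502200 + 0.049000 = 0.551200
The terms with structural fatigue present sum to 0.049000, so
  P(structural fatigue | strain alarm, overloaded truck) = 0.049000 / 0.551200 ≈ 0.089
Conditioning on overloaded truck lowers the posterior on structural fatigue: the classic explaining-away effect in a common-effect structure.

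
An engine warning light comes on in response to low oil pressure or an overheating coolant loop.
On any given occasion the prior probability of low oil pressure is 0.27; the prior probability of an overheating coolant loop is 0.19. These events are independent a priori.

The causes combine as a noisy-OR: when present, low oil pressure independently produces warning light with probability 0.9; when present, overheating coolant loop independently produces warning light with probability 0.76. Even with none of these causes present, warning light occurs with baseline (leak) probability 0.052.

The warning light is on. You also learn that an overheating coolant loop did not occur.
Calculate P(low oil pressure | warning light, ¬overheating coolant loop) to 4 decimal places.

P(low oil pressure | warning light, ¬overheating coolant loop) ≈ 0.8656

Under noisy-OR, P(warning light | causes) = 1 − (1−0.052)·∏(1−qᵢ) over the active causes.
P(warning light | ¬overheating coolant loop) = 0.052*0.73 + 0.9052*0.27 = 0.037960 + 0.244404 = 0.282364
The low oil pressure-present share is 0.9052*0.27 = 0.244404.
Hence the posterior is 0.244404/0.282364 ≈ 0.8656.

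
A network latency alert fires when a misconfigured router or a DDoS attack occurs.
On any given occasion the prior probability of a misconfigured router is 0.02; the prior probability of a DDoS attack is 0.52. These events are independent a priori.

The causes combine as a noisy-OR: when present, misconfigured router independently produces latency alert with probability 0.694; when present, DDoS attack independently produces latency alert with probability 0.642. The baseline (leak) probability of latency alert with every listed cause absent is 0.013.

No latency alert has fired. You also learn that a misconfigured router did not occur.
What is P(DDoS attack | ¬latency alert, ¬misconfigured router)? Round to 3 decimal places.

Under noisy-OR, P(latency alert | causes) = 1 − (1−0.013)·∏(1−qᵢ) over the active causes.
By total probability over both values of DDoS attack:
  P(¬latency alert | ¬misconfigured router) = 0.987×0.48 + 0.353346×0.52
        = 0.473760 + 0.183740 = 0.657500
The terms with DDoS attack present sum to 0.183740, so
  P(DDoS attack | ¬latency alert, ¬misconfigured router) = 0.183740 / 0.657500 ≈ 0.279

P(DDoS attack | ¬latency alert, ¬misconfigured router) ≈ 0.279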